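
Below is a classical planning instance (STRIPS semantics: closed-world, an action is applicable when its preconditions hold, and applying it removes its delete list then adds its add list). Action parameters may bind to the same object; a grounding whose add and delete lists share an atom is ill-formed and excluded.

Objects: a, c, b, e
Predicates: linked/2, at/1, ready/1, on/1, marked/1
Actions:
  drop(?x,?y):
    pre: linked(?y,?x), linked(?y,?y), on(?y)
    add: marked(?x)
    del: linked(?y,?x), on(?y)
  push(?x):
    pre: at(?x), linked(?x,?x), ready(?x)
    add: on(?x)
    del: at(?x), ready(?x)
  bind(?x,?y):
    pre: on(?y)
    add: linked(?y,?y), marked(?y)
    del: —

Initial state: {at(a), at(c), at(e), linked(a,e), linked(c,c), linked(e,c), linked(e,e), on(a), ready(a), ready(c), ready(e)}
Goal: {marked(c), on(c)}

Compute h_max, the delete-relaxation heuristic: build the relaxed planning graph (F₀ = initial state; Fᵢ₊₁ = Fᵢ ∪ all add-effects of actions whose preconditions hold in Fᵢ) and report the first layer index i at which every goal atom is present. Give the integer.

F0 = init (11 atoms)
F1 = F0 ∪ {linked(a,a), marked(a), on(c), on(e)}  (15 atoms)
F2 = F1 ∪ {marked(c), marked(e)}  (17 atoms)
goal ⊆ F2  ⇒  h_max = 2

2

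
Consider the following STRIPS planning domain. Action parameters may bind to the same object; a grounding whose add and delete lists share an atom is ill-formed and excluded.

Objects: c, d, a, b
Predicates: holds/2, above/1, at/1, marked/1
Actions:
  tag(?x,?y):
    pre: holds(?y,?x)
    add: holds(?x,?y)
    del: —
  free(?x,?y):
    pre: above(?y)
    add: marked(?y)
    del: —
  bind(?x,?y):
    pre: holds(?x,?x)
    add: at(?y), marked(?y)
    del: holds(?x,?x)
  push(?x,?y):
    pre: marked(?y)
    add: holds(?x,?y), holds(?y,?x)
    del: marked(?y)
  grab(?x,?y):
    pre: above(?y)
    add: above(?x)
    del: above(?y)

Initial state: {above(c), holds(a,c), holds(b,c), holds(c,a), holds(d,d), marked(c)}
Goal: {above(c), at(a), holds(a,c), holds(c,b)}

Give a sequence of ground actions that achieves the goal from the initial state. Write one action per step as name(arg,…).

1. tag(c,b)  →  {above(c), holds(a,c), holds(b,c), holds(c,a), holds(c,b), holds(d,d), marked(c)}
2. bind(d,a)  →  {above(c), at(a), holds(a,c), holds(b,c), holds(c,a), holds(c,b), marked(a), marked(c)}

tag(c,b); bind(d,a)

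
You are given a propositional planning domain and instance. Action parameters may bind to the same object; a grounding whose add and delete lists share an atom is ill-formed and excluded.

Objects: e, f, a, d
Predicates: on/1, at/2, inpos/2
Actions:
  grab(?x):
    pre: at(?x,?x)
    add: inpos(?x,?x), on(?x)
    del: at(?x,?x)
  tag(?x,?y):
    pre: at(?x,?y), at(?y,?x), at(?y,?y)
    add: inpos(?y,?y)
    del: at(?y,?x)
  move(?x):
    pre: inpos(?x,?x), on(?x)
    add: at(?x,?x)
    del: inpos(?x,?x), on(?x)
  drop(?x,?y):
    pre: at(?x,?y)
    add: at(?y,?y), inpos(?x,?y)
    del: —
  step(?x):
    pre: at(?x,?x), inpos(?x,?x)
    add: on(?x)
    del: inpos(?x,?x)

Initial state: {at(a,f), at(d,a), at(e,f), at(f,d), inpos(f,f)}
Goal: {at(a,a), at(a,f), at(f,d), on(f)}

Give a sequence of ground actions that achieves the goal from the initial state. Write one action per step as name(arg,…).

drop(e,f); grab(f); drop(d,a)

1. drop(e,f)  →  {at(a,f), at(d,a), at(e,f), at(f,d), at(f,f), inpos(e,f), inpos(f,f)}
2. grab(f)  →  {at(a,f), at(d,a), at(e,f), at(f,d), inpos(e,f), inpos(f,f), on(f)}
3. drop(d,a)  →  {at(a,a), at(a,f), at(d,a), at(e,f), at(f,d), inpos(d,a), inpos(e,f), inpos(f,f), on(f)}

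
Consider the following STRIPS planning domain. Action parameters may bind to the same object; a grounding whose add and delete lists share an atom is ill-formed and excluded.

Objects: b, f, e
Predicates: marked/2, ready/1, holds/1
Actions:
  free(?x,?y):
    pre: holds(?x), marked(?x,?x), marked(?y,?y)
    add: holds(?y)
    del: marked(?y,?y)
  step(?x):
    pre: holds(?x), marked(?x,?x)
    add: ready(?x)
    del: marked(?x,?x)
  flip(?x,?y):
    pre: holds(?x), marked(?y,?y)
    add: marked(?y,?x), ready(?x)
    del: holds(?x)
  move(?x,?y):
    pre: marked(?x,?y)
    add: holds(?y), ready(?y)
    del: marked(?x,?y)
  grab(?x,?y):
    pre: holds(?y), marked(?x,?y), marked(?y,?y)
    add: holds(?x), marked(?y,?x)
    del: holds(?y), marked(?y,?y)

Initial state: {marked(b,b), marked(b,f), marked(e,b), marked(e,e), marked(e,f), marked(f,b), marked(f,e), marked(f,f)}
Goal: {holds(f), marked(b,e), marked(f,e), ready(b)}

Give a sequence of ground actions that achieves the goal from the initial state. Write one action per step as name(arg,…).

move(b,f); move(f,b); grab(e,b)

1. move(b,f)  →  {holds(f), marked(b,b), marked(e,b), marked(e,e), marked(e,f), marked(f,b), marked(f,e), marked(f,f), ready(f)}
2. move(f,b)  →  {holds(b), holds(f), marked(b,b), marked(e,b), marked(e,e), marked(e,f), marked(f,e), marked(f,f), ready(b), ready(f)}
3. grab(e,b)  →  {holds(e), holds(f), marked(b,e), marked(e,b), marked(e,e), marked(e,f), marked(f,e), marked(f,f), ready(b), ready(f)}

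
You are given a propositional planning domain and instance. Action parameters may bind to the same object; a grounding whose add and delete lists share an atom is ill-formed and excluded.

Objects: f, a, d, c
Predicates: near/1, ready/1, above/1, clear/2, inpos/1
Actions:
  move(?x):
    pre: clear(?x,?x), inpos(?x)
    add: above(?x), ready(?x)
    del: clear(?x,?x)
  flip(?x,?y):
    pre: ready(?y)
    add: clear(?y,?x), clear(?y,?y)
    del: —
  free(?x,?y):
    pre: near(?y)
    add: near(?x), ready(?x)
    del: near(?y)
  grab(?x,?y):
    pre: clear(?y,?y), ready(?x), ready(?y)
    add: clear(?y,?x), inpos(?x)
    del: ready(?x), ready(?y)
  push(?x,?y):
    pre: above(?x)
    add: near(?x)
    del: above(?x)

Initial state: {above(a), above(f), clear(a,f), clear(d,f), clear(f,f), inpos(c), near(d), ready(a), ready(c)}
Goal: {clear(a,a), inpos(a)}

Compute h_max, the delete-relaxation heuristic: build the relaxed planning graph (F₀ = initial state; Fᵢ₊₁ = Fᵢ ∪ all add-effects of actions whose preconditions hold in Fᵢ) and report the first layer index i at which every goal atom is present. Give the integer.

2

F0 = init (9 atoms)
F1 = F0 ∪ {clear(a,a), clear(a,c), clear(a,d), clear(c,a), clear(c,c), clear(c,d), clear(c,f), near(a), near(c), near(f), ready(f)}  (20 atoms)
F2 = F1 ∪ {above(c), clear(f,a), clear(f,c), clear(f,d), inpos(a), inpos(f), ready(d)}  (27 atoms)
goal ⊆ F2  ⇒  h_max = 2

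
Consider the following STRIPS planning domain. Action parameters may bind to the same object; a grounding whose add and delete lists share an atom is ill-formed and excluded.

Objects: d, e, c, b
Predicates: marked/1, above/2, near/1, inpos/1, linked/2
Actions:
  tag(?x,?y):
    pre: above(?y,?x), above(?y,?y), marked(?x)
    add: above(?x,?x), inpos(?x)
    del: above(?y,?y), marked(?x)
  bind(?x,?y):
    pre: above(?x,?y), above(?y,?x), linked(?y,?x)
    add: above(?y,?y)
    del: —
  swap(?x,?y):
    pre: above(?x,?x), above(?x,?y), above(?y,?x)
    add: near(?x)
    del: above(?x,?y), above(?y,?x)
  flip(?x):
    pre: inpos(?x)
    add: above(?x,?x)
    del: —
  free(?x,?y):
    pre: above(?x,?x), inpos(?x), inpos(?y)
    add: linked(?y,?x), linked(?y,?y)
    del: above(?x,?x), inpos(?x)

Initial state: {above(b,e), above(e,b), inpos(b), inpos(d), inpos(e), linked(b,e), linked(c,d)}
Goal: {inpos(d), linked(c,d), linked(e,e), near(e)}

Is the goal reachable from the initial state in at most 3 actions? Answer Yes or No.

Yes

1. flip(e)  →  {above(b,e), above(e,b), above(e,e), inpos(b), inpos(d), inpos(e), linked(b,e), linked(c,d)}
2. swap(e,b)  →  {above(e,e), inpos(b), inpos(d), inpos(e), linked(b,e), linked(c,d), near(e)}
3. free(e,e)  →  {inpos(b), inpos(d), linked(b,e), linked(c,d), linked(e,e), near(e)}
optimal plan length = 3; 3 ≤ 3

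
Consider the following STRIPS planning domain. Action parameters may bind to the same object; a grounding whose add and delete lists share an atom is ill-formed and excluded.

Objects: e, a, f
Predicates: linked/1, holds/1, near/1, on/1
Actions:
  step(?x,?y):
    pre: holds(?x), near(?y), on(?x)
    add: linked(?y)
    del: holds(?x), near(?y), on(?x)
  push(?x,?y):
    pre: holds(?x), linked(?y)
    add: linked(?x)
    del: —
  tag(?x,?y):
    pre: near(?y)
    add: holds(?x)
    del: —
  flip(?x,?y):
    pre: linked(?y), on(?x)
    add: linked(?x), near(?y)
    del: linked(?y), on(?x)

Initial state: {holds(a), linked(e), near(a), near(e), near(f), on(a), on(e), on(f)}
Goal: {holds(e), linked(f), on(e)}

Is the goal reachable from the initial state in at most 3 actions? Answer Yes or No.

1. step(a,f)  →  {linked(e), linked(f), near(a), near(e), on(e), on(f)}
2. tag(e,e)  →  {holds(e), linked(e), linked(f), near(a), near(e), on(e), on(f)}
optimal plan length = 2; 2 ≤ 3

Yes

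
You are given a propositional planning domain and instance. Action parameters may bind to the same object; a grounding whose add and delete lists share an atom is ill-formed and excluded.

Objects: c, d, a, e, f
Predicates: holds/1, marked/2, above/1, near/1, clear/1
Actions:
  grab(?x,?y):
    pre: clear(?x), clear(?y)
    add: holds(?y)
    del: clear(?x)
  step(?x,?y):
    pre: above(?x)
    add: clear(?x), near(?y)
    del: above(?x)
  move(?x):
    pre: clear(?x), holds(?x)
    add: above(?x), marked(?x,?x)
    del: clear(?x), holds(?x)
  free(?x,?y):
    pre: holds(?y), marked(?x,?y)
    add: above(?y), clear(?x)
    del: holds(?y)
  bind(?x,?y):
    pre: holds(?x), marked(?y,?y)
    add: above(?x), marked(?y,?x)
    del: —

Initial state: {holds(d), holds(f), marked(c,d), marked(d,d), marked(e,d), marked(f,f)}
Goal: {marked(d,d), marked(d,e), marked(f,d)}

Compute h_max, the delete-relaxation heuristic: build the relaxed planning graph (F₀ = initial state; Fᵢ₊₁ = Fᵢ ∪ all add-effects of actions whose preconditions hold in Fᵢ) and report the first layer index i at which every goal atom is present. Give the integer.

3

F0 = init (6 atoms)
F1 = F0 ∪ {above(d), above(f), clear(c), clear(d), clear(e), clear(f), marked(d,f), marked(f,d)}  (14 atoms)
F2 = F1 ∪ {holds(c), holds(e), near(a), near(c), near(d), near(e), near(f)}  (21 atoms)
F3 = F2 ∪ {above(c), above(e), marked(c,c), marked(d,c), marked(d,e), marked(e,e), marked(f,c), marked(f,e)}  (29 atoms)
goal ⊆ F3  ⇒  h_max = 3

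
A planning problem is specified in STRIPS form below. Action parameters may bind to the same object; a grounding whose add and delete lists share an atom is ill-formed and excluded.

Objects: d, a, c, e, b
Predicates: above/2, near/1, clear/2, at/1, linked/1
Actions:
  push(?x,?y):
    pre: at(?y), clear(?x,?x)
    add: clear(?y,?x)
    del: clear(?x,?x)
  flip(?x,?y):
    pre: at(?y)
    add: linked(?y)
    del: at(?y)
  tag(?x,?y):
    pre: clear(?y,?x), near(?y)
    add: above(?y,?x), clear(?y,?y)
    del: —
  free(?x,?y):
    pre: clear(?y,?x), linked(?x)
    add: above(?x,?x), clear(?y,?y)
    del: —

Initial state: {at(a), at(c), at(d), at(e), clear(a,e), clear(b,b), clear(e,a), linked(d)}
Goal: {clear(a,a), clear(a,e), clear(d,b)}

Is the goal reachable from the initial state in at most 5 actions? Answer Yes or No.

1. push(b,d)  →  {at(a), at(c), at(d), at(e), clear(a,e), clear(d,b), clear(e,a), linked(d)}
2. flip(d,e)  →  {at(a), at(c), at(d), clear(a,e), clear(d,b), clear(e,a), linked(d), linked(e)}
3. free(e,a)  →  {above(e,e), at(a), at(c), at(d), clear(a,a), clear(a,e), clear(d,b), clear(e,a), linked(d), linked(e)}
optimal plan length = 3; 3 ≤ 5

Yes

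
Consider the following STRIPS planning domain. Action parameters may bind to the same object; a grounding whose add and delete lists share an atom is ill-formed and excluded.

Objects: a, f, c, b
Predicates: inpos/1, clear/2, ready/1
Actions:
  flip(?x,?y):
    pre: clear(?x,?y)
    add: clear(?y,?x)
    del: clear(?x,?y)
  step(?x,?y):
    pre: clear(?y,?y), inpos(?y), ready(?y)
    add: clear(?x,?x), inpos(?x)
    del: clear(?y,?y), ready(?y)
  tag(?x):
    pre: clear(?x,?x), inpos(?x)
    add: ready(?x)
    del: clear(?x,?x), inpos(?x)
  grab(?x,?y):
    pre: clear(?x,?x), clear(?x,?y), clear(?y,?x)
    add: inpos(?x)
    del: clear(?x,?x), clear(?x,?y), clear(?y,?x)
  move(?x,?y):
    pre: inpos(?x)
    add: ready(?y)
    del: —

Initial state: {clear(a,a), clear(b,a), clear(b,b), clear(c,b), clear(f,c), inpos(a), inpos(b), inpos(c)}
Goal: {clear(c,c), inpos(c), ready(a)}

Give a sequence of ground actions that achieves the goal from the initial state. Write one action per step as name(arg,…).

tag(a); move(c,b); step(c,b)

1. tag(a)  →  {clear(b,a), clear(b,b), clear(c,b), clear(f,c), inpos(b), inpos(c), ready(a)}
2. move(c,b)  →  {clear(b,a), clear(b,b), clear(c,b), clear(f,c), inpos(b), inpos(c), ready(a), ready(b)}
3. step(c,b)  →  {clear(b,a), clear(c,b), clear(c,c), clear(f,c), inpos(b), inpos(c), ready(a)}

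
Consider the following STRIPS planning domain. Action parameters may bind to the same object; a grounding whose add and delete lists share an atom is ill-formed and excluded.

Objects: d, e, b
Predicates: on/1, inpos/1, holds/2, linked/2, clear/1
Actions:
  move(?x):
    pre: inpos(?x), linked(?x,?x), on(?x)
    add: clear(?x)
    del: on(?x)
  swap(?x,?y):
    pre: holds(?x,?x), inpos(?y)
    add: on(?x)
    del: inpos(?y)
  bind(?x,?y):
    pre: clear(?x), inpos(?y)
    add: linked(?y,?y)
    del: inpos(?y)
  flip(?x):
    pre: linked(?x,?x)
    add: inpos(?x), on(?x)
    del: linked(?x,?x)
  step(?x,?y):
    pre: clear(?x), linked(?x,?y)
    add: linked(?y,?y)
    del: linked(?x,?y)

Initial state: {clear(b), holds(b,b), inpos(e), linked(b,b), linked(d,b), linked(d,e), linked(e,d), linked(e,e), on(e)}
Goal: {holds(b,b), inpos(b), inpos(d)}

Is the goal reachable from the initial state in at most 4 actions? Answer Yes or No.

1. move(e)  →  {clear(b), clear(e), holds(b,b), inpos(e), linked(b,b), linked(d,b), linked(d,e), linked(e,d), linked(e,e)}
2. flip(b)  →  {clear(b), clear(e), holds(b,b), inpos(b), inpos(e), linked(d,b), linked(d,e), linked(e,d), linked(e,e), on(b)}
3. step(e,d)  →  {clear(b), clear(e), holds(b,b), inpos(b), inpos(e), linked(d,b), linked(d,d), linked(d,e), linked(e,e), on(b)}
4. flip(d)  →  {clear(b), clear(e), holds(b,b), inpos(b), inpos(d), inpos(e), linked(d,b), linked(d,e), linked(e,e), on(b), on(d)}
optimal plan length = 4; 4 ≤ 4

Yes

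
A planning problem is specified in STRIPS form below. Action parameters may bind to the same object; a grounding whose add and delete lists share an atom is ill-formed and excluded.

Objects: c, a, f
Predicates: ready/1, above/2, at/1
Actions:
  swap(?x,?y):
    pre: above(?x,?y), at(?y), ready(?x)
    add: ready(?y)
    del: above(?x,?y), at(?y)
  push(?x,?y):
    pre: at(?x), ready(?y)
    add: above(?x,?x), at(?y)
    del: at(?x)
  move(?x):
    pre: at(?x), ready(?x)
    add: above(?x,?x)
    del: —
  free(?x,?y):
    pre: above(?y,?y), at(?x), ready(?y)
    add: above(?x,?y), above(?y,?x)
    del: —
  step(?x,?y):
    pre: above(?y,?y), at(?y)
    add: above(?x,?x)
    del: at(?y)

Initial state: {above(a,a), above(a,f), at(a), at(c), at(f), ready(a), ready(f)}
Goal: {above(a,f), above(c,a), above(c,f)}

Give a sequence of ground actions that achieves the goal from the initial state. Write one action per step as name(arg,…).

push(f,a); free(c,a); free(c,f)

1. push(f,a)  →  {above(a,a), above(a,f), above(f,f), at(a), at(c), ready(a), ready(f)}
2. free(c,a)  →  {above(a,a), above(a,c), above(a,f), above(c,a), above(f,f), at(a), at(c), ready(a), ready(f)}
3. free(c,f)  →  {above(a,a), above(a,c), above(a,f), above(c,a), above(c,f), above(f,c), above(f,f), at(a), at(c), ready(a), ready(f)}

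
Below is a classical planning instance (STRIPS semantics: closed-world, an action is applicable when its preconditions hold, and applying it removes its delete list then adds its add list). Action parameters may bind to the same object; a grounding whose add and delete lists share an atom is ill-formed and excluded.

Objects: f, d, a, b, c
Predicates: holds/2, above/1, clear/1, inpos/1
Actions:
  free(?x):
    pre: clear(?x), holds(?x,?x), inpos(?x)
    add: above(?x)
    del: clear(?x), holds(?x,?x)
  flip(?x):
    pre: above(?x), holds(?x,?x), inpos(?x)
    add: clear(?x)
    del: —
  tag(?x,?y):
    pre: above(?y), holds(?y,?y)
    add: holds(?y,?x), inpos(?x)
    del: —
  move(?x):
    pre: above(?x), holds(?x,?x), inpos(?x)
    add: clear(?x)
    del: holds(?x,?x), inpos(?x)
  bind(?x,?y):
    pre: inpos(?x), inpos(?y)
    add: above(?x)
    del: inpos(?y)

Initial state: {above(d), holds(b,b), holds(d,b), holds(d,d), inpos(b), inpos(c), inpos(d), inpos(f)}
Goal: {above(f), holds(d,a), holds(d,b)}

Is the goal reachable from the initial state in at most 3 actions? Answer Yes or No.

1. tag(a,d)  →  {above(d), holds(b,b), holds(d,a), holds(d,b), holds(d,d), inpos(a), inpos(b), inpos(c), inpos(d), inpos(f)}
2. bind(f,f)  →  {above(d), above(f), holds(b,b), holds(d,a), holds(d,b), holds(d,d), inpos(a), inpos(b), inpos(c), inpos(d)}
optimal plan length = 2; 2 ≤ 3

Yes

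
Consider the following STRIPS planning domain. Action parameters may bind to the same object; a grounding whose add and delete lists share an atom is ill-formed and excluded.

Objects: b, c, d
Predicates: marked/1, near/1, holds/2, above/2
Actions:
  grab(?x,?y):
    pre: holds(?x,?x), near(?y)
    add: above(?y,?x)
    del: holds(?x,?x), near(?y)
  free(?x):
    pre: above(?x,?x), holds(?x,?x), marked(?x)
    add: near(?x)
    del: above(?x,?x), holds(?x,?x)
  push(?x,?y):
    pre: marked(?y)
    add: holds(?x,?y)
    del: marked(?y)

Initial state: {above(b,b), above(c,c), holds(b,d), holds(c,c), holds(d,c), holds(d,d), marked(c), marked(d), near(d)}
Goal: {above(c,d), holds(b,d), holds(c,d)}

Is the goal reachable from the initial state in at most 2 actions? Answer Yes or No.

1. free(c)  →  {above(b,b), holds(b,d), holds(d,c), holds(d,d), marked(c), marked(d), near(c), near(d)}
2. grab(d,c)  →  {above(b,b), above(c,d), holds(b,d), holds(d,c), marked(c), marked(d), near(d)}
3. push(c,d)  →  {above(b,b), above(c,d), holds(b,d), holds(c,d), holds(d,c), marked(c), near(d)}
optimal plan length = 3; 3 > 2

No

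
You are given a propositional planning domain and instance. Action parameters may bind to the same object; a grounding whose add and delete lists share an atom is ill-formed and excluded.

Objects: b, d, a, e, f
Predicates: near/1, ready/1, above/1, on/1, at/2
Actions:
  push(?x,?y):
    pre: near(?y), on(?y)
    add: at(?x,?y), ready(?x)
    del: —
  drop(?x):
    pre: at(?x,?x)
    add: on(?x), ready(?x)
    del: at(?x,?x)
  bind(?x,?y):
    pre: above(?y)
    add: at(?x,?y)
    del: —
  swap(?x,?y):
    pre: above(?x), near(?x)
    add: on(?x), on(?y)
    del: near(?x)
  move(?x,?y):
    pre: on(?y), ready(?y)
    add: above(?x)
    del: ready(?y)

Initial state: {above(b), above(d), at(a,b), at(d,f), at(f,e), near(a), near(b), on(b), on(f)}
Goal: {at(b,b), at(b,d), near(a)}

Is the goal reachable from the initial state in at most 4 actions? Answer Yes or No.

1. push(b,b)  →  {above(b), above(d), at(a,b), at(b,b), at(d,f), at(f,e), near(a), near(b), on(b), on(f), ready(b)}
2. bind(b,d)  →  {above(b), above(d), at(a,b), at(b,b), at(b,d), at(d,f), at(f,e), near(a), near(b), on(b), on(f), ready(b)}
optimal plan length = 2; 2 ≤ 4

Yes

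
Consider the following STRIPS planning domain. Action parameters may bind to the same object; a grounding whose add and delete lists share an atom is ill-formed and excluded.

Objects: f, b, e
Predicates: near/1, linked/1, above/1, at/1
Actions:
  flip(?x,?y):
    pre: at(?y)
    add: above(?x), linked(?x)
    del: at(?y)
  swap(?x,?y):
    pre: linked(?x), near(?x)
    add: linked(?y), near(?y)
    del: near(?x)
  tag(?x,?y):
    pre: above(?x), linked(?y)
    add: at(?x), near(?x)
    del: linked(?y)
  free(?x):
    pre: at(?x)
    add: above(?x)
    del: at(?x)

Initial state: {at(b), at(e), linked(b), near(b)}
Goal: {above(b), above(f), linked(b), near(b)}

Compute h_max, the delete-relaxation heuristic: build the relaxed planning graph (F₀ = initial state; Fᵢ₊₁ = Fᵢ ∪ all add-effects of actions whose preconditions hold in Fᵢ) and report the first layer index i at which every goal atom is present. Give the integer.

F0 = init (4 atoms)
F1 = F0 ∪ {above(b), above(e), above(f), linked(e), linked(f), near(e), near(f)}  (11 atoms)
goal ⊆ F1  ⇒  h_max = 1

1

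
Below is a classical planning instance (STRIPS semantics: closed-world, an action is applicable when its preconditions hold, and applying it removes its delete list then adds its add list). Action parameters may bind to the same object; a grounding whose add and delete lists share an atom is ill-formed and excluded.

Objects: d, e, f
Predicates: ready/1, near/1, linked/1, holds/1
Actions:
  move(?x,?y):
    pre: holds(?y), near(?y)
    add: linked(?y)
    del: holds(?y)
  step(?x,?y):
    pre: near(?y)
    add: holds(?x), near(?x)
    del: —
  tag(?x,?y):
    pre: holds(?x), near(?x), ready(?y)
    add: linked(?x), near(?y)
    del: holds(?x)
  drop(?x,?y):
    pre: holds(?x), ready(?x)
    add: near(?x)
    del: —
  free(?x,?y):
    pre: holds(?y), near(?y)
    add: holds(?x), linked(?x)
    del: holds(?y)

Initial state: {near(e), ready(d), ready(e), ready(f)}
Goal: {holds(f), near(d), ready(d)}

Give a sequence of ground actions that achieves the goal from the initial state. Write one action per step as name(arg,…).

step(d,e); step(f,d)

1. step(d,e)  →  {holds(d), near(d), near(e), ready(d), ready(e), ready(f)}
2. step(f,d)  →  {holds(d), holds(f), near(d), near(e), near(f), ready(d), ready(e), ready(f)}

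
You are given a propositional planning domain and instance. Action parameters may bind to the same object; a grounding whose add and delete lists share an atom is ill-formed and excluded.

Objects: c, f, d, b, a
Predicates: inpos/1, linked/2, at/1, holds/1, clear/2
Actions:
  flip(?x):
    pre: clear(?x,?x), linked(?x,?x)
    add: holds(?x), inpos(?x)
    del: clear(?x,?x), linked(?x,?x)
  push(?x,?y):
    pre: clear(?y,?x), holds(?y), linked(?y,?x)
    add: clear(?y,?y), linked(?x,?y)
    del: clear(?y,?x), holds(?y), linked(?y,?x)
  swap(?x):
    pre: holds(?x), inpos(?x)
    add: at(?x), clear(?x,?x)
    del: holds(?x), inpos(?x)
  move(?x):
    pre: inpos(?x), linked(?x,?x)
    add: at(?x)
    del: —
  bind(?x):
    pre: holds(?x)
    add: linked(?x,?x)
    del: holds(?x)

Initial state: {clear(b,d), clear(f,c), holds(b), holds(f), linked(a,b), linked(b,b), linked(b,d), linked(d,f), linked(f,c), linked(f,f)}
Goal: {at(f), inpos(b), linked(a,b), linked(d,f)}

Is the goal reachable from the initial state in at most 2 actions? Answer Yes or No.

No

1. push(c,f)  →  {clear(b,d), clear(f,f), holds(b), linked(a,b), linked(b,b), linked(b,d), linked(c,f), linked(d,f), linked(f,f)}
2. flip(f)  →  {clear(b,d), holds(b), holds(f), inpos(f), linked(a,b), linked(b,b), linked(b,d), linked(c,f), linked(d,f)}
3. push(d,b)  →  {clear(b,b), holds(f), inpos(f), linked(a,b), linked(b,b), linked(c,f), linked(d,b), linked(d,f)}
4. flip(b)  →  {holds(b), holds(f), inpos(b), inpos(f), linked(a,b), linked(c,f), linked(d,b), linked(d,f)}
5. swap(f)  →  {at(f), clear(f,f), holds(b), inpos(b), linked(a,b), linked(c,f), linked(d,b), linked(d,f)}
optimal plan length = 5; 5 > 2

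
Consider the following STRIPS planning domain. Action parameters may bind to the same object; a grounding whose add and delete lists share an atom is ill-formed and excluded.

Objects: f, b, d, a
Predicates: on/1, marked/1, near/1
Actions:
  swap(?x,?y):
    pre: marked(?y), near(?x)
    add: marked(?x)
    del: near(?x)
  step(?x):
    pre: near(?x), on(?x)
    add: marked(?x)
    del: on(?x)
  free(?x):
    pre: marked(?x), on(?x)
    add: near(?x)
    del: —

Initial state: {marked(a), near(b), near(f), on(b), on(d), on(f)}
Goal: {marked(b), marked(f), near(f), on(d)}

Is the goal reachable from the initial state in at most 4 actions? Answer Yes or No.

Yes

1. swap(b,a)  →  {marked(a), marked(b), near(f), on(b), on(d), on(f)}
2. step(f)  →  {marked(a), marked(b), marked(f), near(f), on(b), on(d)}
optimal plan length = 2; 2 ≤ 4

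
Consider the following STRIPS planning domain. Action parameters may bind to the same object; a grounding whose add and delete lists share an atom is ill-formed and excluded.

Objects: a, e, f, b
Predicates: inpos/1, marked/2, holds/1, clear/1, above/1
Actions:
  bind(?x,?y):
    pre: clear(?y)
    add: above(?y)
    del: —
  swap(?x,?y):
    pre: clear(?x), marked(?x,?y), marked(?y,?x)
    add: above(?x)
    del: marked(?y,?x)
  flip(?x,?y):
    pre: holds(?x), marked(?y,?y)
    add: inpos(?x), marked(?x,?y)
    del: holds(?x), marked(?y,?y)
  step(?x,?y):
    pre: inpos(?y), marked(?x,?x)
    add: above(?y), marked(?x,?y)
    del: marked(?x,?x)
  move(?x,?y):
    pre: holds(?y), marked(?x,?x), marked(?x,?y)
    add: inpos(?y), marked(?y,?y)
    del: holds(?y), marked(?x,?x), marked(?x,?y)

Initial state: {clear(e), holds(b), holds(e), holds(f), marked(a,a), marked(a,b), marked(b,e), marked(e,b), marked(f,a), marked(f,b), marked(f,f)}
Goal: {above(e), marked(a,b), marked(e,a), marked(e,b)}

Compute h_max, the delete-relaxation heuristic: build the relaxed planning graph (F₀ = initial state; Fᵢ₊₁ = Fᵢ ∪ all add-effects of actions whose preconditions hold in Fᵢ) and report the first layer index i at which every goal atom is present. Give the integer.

F0 = init (11 atoms)
F1 = F0 ∪ {above(e), inpos(b), inpos(e), inpos(f), marked(b,a), marked(b,b), marked(b,f), marked(e,a), marked(e,f)}  (20 atoms)
goal ⊆ F1  ⇒  h_max = 1

1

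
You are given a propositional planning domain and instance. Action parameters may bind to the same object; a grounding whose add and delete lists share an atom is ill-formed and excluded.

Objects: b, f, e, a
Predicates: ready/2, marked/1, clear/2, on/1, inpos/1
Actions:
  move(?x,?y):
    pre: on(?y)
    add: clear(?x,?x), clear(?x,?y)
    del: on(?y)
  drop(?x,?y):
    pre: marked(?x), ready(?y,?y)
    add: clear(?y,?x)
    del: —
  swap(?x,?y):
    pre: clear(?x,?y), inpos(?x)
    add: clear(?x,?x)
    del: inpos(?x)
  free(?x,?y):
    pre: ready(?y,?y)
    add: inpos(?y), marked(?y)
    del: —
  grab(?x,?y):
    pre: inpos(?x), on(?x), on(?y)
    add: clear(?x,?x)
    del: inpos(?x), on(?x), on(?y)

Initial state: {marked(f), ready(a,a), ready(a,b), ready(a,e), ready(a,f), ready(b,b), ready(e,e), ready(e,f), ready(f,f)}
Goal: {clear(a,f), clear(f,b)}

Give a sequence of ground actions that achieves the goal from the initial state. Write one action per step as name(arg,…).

1. drop(f,a)  →  {clear(a,f), marked(f), ready(a,a), ready(a,b), ready(a,e), ready(a,f), ready(b,b), ready(e,e), ready(e,f), ready(f,f)}
2. free(b,b)  →  {clear(a,f), inpos(b), marked(b), marked(f), ready(a,a), ready(a,b), ready(a,e), ready(a,f), ready(b,b), ready(e,e), ready(e,f), ready(f,f)}
3. drop(b,f)  →  {clear(a,f), clear(f,b), inpos(b), marked(b), marked(f), ready(a,a), ready(a,b), ready(a,e), ready(a,f), ready(b,b), ready(e,e), ready(e,f), ready(f,f)}

drop(f,a); free(b,b); drop(b,f)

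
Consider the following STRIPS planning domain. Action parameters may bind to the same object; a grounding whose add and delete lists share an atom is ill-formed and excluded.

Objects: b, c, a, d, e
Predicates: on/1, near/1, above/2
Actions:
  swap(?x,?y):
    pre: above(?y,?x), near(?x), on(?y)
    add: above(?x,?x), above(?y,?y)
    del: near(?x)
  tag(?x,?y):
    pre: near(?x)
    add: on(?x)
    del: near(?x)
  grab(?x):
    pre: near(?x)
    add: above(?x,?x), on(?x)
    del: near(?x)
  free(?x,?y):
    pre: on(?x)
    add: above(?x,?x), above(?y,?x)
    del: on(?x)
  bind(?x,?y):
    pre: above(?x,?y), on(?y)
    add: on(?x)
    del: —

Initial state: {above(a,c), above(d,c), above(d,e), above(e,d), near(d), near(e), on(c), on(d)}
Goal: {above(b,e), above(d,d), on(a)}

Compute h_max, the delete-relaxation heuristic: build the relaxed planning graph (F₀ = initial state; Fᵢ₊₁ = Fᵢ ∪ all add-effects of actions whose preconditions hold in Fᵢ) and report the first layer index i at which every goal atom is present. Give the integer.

2

F0 = init (8 atoms)
F1 = F0 ∪ {above(a,d), above(b,c), above(b,d), above(c,c), above(c,d), above(d,d), above(e,c), above(e,e), on(a), on(e)}  (18 atoms)
F2 = F1 ∪ {above(a,a), above(a,e), above(b,a), above(b,e), above(c,a), above(c,e), above(d,a), above(e,a), on(b)}  (27 atoms)
goal ⊆ F2  ⇒  h_max = 2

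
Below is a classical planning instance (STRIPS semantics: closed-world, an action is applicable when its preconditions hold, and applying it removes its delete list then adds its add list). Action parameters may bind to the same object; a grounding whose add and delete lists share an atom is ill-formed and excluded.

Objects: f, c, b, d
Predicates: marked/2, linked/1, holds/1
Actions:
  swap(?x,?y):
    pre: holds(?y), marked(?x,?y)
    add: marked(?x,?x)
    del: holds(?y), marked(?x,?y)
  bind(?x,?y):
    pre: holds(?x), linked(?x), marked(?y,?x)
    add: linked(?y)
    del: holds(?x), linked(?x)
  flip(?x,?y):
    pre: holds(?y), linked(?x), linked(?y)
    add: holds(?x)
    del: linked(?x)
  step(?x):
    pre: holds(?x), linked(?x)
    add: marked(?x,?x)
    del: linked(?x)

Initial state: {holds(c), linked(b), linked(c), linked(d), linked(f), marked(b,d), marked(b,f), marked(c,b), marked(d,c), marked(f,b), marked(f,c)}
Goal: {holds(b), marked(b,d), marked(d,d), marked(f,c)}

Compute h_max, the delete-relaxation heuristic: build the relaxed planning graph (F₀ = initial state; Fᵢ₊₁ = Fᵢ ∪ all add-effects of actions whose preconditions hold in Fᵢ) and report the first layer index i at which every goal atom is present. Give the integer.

1

F0 = init (11 atoms)
F1 = F0 ∪ {holds(b), holds(d), holds(f), marked(c,c), marked(d,d), marked(f,f)}  (17 atoms)
goal ⊆ F1  ⇒  h_max = 1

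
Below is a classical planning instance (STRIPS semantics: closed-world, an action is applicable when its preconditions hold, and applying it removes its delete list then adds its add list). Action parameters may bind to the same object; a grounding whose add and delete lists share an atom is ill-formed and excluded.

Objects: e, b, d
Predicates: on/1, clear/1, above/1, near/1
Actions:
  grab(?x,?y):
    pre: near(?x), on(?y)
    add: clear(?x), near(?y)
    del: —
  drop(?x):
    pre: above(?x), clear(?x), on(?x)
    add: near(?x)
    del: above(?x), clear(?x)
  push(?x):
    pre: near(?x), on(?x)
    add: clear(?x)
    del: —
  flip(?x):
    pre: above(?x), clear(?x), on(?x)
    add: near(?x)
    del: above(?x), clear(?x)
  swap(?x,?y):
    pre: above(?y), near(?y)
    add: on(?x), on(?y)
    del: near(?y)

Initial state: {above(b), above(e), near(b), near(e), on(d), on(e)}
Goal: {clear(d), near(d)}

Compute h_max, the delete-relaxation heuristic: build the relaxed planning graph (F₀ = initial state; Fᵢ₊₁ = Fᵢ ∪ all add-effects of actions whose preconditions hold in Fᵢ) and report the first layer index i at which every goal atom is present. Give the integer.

F0 = init (6 atoms)
F1 = F0 ∪ {clear(b), clear(e), near(d), on(b)}  (10 atoms)
F2 = F1 ∪ {clear(d)}  (11 atoms)
goal ⊆ F2  ⇒  h_max = 2

2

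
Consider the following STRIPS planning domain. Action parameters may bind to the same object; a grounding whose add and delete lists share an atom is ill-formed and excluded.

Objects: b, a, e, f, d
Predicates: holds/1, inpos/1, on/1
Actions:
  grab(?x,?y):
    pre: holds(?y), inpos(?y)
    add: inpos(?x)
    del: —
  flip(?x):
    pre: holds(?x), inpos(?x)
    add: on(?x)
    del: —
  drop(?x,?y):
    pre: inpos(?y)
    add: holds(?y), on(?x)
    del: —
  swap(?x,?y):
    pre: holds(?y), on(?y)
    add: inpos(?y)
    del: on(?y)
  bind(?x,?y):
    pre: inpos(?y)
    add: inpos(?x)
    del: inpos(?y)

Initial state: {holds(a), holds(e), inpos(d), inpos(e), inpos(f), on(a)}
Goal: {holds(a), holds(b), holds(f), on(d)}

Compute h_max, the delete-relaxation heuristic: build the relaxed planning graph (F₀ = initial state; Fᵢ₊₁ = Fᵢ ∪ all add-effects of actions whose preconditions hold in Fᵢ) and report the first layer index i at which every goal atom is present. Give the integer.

2

F0 = init (6 atoms)
F1 = F0 ∪ {holds(d), holds(f), inpos(a), inpos(b), on(b), on(d), on(e), on(f)}  (14 atoms)
F2 = F1 ∪ {holds(b)}  (15 atoms)
goal ⊆ F2  ⇒  h_max = 2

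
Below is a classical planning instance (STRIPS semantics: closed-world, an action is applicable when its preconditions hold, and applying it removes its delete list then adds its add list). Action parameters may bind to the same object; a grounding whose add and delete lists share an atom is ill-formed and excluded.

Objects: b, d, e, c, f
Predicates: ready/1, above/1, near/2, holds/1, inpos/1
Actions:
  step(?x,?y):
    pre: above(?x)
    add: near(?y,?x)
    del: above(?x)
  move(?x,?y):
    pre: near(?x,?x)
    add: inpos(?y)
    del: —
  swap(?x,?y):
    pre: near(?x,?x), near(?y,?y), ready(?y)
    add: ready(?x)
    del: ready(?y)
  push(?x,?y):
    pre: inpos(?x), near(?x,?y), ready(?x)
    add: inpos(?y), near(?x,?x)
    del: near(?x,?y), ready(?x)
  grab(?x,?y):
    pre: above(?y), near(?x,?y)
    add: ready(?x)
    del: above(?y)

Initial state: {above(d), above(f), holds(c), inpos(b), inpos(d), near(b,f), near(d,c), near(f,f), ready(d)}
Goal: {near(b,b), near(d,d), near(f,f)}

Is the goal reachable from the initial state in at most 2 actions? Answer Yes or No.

1. step(d,d)  →  {above(f), holds(c), inpos(b), inpos(d), near(b,f), near(d,c), near(d,d), near(f,f), ready(d)}
2. grab(b,f)  →  {holds(c), inpos(b), inpos(d), near(b,f), near(d,c), near(d,d), near(f,f), ready(b), ready(d)}
3. push(b,f)  →  {holds(c), inpos(b), inpos(d), inpos(f), near(b,b), near(d,c), near(d,d), near(f,f), ready(d)}
optimal plan length = 3; 3 > 2

No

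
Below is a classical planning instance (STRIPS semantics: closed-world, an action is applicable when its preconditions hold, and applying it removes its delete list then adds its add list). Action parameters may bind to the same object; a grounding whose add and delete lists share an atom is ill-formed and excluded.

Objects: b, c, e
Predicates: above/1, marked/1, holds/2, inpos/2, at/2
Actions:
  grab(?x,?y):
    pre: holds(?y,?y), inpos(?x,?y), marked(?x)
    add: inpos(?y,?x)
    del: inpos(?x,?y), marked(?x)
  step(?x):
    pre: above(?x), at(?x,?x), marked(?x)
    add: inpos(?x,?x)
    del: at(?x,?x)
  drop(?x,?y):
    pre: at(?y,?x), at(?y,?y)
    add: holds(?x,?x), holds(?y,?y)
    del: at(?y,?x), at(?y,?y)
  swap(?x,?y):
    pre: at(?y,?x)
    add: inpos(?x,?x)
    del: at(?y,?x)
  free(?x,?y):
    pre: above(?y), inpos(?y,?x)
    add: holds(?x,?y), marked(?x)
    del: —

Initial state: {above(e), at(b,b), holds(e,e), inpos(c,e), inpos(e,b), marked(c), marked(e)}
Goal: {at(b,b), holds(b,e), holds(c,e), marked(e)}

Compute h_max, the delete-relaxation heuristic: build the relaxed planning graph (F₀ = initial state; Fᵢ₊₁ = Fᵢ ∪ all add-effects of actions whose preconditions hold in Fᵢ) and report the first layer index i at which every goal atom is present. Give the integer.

F0 = init (7 atoms)
F1 = F0 ∪ {holds(b,b), holds(b,e), inpos(b,b), inpos(e,c), marked(b)}  (12 atoms)
F2 = F1 ∪ {holds(c,e), inpos(b,e)}  (14 atoms)
goal ⊆ F2  ⇒  h_max = 2

2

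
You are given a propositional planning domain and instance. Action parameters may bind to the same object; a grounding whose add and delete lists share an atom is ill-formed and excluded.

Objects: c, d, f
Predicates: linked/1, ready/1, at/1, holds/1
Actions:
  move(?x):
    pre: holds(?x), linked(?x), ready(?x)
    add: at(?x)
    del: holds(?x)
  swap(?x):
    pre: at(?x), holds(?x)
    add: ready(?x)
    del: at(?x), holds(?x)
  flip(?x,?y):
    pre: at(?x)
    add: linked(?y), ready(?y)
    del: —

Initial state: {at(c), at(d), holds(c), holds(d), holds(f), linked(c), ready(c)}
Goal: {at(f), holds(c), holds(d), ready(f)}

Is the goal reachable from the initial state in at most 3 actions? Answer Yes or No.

1. flip(c,f)  →  {at(c), at(d), holds(c), holds(d), holds(f), linked(c), linked(f), ready(c), ready(f)}
2. move(f)  →  {at(c), at(d), at(f), holds(c), holds(d), linked(c), linked(f), ready(c), ready(f)}
optimal plan length = 2; 2 ≤ 3

Yes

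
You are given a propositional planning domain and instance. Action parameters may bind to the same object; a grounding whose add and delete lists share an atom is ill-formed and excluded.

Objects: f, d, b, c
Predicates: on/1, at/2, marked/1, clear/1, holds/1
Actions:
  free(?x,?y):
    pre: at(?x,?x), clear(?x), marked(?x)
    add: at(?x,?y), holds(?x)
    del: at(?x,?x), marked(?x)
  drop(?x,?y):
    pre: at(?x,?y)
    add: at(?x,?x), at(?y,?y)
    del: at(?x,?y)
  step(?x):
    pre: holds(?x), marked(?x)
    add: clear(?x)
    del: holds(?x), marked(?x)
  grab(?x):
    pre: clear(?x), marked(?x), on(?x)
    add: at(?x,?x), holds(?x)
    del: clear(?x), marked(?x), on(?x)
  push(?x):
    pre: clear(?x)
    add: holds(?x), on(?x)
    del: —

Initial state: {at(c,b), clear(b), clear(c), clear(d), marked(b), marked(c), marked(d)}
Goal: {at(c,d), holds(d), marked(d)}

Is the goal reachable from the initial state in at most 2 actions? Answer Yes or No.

No

1. drop(c,b)  →  {at(b,b), at(c,c), clear(b), clear(c), clear(d), marked(b), marked(c), marked(d)}
2. free(c,d)  →  {at(b,b), at(c,d), clear(b), clear(c), clear(d), holds(c), marked(b), marked(d)}
3. push(d)  →  {at(b,b), at(c,d), clear(b), clear(c), clear(d), holds(c), holds(d), marked(b), marked(d), on(d)}
optimal plan length = 3; 3 > 2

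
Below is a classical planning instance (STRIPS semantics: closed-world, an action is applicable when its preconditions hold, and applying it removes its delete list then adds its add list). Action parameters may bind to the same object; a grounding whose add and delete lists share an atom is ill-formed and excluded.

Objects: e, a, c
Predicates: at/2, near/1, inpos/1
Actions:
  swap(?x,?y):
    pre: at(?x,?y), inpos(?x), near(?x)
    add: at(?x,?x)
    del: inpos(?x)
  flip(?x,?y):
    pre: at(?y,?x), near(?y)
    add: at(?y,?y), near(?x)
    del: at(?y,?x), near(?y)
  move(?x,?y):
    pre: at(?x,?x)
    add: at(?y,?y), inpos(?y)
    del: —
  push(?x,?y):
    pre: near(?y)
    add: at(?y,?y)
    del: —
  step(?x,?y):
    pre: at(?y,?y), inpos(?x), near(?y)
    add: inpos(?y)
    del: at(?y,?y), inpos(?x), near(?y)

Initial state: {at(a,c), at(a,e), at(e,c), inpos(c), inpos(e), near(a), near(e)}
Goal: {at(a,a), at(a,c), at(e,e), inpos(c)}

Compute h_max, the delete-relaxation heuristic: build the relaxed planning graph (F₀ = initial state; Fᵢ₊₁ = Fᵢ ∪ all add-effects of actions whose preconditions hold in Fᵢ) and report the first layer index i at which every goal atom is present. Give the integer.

F0 = init (7 atoms)
F1 = F0 ∪ {at(a,a), at(e,e), near(c)}  (10 atoms)
goal ⊆ F1  ⇒  h_max = 1

1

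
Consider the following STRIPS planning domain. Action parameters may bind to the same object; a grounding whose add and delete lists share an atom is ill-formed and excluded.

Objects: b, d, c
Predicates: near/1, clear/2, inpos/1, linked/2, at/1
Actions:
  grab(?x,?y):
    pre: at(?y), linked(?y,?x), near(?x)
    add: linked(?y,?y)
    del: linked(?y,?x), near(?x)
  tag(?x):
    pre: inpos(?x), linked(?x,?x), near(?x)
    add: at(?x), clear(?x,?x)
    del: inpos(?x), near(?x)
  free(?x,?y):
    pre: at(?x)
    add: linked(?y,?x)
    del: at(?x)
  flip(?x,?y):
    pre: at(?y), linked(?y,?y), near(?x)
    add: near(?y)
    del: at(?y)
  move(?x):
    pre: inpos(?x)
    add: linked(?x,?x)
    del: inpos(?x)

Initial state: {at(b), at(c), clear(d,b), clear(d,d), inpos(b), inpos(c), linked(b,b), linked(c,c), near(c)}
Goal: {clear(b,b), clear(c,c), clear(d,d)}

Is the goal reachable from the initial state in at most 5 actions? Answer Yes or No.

1. flip(c,b)  →  {at(c), clear(d,b), clear(d,d), inpos(b), inpos(c), linked(b,b), linked(c,c), near(b), near(c)}
2. tag(b)  →  {at(b), at(c), clear(b,b), clear(d,b), clear(d,d), inpos(c), linked(b,b), linked(c,c), near(c)}
3. tag(c)  →  {at(b), at(c), clear(b,b), clear(c,c), clear(d,b), clear(d,d), linked(b,b), linked(c,c)}
optimal plan length = 3; 3 ≤ 5

Yes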